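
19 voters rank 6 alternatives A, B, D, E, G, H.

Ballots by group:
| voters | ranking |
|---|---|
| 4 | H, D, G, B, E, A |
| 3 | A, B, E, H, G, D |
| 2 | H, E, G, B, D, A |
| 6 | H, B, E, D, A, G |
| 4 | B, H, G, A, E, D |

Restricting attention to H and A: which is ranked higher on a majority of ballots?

H

Ballots ranking H above A: 4 + 2 + 6 + 4 = 16.
Ballots ranking A above H: 19 − 16 = 3.
H wins the head-to-head 16–3.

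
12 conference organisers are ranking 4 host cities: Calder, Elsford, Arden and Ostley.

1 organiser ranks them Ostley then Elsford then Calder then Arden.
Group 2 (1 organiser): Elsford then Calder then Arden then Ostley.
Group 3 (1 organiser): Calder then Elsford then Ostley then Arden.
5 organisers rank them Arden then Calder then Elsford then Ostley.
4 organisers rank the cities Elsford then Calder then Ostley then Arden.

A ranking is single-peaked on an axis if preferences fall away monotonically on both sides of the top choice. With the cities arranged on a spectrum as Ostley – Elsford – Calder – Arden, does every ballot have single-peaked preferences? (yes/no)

yes

Axis positions: Ostley=1, Elsford=2, Calder=3, Arden=4.
Group 1 (peak Ostley at position 1): ranking walks positions 1-2-3-4, expanding outward from the peak — single-peaked.
Group 2 (peak Elsford at position 2): ranking walks positions 2-3-4-1, expanding outward from the peak — single-peaked.
Group 3 (peak Calder at position 3): ranking walks positions 3-2-1-4, expanding outward from the peak — single-peaked.
Group 4 (peak Arden at position 4): ranking walks positions 4-3-2-1, expanding outward from the peak — single-peaked.
Group 5 (peak Elsford at position 2): ranking walks positions 2-3-1-4, expanding outward from the peak — single-peaked.
Every ranking is single-peaked on this axis.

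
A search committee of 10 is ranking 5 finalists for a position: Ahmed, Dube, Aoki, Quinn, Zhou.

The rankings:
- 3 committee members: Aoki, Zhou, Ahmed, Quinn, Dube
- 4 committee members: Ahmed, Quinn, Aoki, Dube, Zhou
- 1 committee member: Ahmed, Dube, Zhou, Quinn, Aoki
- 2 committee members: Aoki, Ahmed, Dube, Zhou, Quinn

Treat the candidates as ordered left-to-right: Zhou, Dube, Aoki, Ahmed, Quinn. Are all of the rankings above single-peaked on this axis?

no

Axis positions: Zhou=1, Dube=2, Aoki=3, Ahmed=4, Quinn=5.
Faction 1: ranking walks positions 3-1-4-5-2; Zhou is ranked above Dube even though Dube lies between Zhou and the peak Aoki on the axis — preferences dip and rise again. Not single-peaked.
Faction 2 (peak Ahmed at position 4): ranking walks positions 4-5-3-2-1, expanding outward from the peak — single-peaked.
Faction 3: ranking walks positions 4-2-1-5-3; Dube is ranked above Aoki even though Aoki lies between Dube and the peak Ahmed on the axis — preferences dip and rise again. Not single-peaked.
Faction 4 (peak Aoki at position 3): ranking walks positions 3-4-2-1-5, expanding outward from the peak — single-peaked.
Faction 1 violates single-peakedness, so the profile is not single-peaked on this axis.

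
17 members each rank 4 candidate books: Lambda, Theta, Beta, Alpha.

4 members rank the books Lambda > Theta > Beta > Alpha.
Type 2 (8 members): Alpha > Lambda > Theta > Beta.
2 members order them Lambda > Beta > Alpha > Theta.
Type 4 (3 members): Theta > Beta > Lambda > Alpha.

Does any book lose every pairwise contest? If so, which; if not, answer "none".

none

Pairwise majorities:
Lambda vs Theta: Lambda, 14–3.
Lambda vs Beta: 14 to 3, Lambda.
Lambda vs Alpha: Lambda, 9–8.
Theta–Beta: Theta 15–2.
Theta vs Alpha: Alpha wins 10–7.
Beta vs Alpha: Beta wins 9–8.
Every book wins at least one matchup (Lambda beats Theta; Theta beats Beta; Beta beats Alpha; Alpha beats Theta), so there is no Condorcet loser.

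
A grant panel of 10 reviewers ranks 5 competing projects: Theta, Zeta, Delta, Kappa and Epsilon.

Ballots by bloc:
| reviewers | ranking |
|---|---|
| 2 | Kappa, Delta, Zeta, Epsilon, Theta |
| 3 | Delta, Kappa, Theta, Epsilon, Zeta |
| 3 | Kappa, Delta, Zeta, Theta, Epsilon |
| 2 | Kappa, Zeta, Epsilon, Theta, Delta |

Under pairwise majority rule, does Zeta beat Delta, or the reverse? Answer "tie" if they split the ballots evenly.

Delta

Ballots ranking Zeta above Delta: 2.
Ballots ranking Delta above Zeta: 10 − 2 = 8.
Delta wins the head-to-head 8–2.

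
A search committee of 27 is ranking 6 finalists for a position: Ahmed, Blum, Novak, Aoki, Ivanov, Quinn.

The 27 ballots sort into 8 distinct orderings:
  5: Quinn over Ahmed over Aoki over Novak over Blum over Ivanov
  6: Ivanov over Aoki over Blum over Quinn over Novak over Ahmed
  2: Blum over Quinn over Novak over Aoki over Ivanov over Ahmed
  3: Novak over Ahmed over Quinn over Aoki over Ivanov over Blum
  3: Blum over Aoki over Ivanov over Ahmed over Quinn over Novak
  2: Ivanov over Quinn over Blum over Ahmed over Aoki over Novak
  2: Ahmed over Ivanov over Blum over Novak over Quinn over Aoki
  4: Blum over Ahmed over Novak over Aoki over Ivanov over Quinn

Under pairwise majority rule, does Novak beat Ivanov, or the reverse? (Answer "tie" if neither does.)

Ballots ranking Novak above Ivanov: 5 + 2 + 3 + 4 = 14.
Ballots ranking Ivanov above Novak: 27 − 14 = 13.
Novak wins the head-to-head 14–13.

Novak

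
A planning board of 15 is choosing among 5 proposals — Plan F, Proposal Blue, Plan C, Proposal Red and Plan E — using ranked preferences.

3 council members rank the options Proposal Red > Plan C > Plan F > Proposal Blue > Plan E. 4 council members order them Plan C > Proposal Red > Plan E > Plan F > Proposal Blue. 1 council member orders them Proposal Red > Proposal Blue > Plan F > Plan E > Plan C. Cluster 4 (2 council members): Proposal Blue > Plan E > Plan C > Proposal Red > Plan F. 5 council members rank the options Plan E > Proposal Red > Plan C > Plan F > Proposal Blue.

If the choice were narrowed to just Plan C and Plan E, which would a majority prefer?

Plan E

Ballots ranking Plan C above Plan E: 3 + 4 = 7.
Ballots ranking Plan E above Plan C: 15 − 7 = 8.
Plan E wins the head-to-head 8–7.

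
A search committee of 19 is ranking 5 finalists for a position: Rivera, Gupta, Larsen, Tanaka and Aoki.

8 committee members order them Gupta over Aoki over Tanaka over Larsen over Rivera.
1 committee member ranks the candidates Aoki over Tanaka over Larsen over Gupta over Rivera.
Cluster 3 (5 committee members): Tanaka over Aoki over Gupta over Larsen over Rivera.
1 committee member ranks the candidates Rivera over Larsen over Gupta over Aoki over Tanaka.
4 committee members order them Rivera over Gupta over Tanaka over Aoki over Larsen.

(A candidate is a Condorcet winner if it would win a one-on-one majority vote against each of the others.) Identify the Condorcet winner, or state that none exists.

Gupta

Head-to-head results (19 committee members):
Rivera vs Gupta: Gupta wins 14–5.
Rivera vs Larsen: Larsen, 14–5.
Rivera–Tanaka: Tanaka 14–5.
Rivera vs Aoki: Aoki wins 14–5.
Gupta–Larsen: Gupta 17–2.
Gupta–Tanaka: Gupta 13–6.
Gupta–Aoki: Gupta 13–6.
Larsen vs Tanaka: Tanaka, 18–1.
Larsen vs Aoki: Aoki, 18–1.
Tanaka vs Aoki: Aoki wins 10–9.
Gupta beats each of Rivera, Larsen, Tanaka, Aoki — Gupta is the Condorcet winner.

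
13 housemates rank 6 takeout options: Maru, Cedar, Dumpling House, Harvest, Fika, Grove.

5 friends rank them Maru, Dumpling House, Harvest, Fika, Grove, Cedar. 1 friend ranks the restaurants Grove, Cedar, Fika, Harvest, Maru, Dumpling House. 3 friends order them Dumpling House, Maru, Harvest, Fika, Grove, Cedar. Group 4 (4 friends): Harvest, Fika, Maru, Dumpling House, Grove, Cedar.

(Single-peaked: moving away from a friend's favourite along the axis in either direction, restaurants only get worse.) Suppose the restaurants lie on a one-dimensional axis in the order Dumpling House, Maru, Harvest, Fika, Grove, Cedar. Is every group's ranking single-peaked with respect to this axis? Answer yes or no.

yes

Axis positions: Dumpling House=1, Maru=2, Harvest=3, Fika=4, Grove=5, Cedar=6.
Group 1 (peak Maru at position 2): ranking walks positions 2-1-3-4-5-6, expanding outward from the peak — single-peaked.
Group 2 (peak Grove at position 5): ranking walks positions 5-6-4-3-2-1, expanding outward from the peak — single-peaked.
Group 3 (peak Dumpling House at position 1): ranking walks positions 1-2-3-4-5-6, expanding outward from the peak — single-peaked.
Group 4 (peak Harvest at position 3): ranking walks positions 3-4-2-1-5-6, expanding outward from the peak — single-peaked.
Every ranking is single-peaked on this axis.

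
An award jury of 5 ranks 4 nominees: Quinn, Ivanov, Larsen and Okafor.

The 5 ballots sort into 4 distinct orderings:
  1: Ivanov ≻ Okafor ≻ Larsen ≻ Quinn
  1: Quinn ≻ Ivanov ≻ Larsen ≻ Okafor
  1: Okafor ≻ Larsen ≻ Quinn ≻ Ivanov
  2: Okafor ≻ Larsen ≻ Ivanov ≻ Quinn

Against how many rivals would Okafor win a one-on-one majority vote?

3

Okafor against each rival (5 jurors):
Okafor vs Quinn: Okafor wins 4–1.
Okafor vs Ivanov: Okafor is ranked higher on 1+2 = 3 ballots, Ivanov on 2. Okafor wins 3–2.
Okafor vs Larsen: Okafor wins 4–1.
Okafor beats Quinn, Ivanov, Larsen — 3 pairwise wins.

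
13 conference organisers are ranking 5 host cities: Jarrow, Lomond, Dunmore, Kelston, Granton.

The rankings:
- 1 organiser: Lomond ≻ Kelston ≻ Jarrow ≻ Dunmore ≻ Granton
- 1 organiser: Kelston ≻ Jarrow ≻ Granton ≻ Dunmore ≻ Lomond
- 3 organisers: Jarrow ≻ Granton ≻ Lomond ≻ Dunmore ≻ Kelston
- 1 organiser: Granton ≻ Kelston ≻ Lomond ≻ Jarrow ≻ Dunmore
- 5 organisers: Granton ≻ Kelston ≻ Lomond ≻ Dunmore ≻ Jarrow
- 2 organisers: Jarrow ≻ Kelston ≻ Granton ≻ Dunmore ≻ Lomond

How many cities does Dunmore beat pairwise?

Dunmore against each rival (13 organisers):
Dunmore vs Jarrow: Jarrow, 8–5.
Dunmore vs Lomond: Lomond wins 10–3.
Dunmore vs Kelston: Kelston, 10–3.
Dunmore vs Granton: Dunmore preferred on 1 ballot; Granton wins 12–1.
Dunmore beats no one; loses to Jarrow, Lomond, Kelston, Granton — 0 pairwise wins.

0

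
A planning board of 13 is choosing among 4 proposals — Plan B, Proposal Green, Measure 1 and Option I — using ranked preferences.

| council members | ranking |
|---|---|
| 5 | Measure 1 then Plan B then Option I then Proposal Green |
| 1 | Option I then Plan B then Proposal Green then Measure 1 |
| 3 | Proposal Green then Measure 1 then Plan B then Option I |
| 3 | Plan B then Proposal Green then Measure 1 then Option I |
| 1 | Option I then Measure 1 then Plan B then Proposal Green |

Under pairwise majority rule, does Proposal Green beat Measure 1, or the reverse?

Proposal Green

Ballots ranking Proposal Green above Measure 1: 1 + 3 + 3 = 7.
Ballots ranking Measure 1 above Proposal Green: 13 − 7 = 6.
Proposal Green wins the head-to-head 7–6.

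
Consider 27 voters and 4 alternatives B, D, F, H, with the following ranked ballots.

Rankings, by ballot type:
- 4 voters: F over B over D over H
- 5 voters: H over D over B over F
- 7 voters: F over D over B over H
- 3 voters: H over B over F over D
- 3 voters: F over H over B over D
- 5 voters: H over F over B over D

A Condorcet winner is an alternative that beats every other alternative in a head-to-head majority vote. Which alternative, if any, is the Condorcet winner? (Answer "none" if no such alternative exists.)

Pairwise majorities:
B vs D: 15 to 12, B.
B vs F: 8 to 19, F.
B vs H: 11 to 16, H.
D vs F: 5 to 22, F.
D vs H: H, 16–11.
F–H: F 14–13.
F beats each of B, D, H — F is the Condorcet winner.

F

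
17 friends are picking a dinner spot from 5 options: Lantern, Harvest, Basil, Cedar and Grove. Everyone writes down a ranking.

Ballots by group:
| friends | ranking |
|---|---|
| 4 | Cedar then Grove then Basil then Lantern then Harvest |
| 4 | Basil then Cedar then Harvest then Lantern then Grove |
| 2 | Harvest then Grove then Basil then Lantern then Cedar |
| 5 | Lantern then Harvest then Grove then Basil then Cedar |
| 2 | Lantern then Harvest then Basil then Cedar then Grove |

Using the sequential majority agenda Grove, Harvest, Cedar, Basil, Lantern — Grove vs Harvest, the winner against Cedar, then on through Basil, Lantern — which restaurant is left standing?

Round 1: Grove vs Harvest — 4–13, Harvest advances.
Round 2: Harvest vs Cedar — 9–8, Harvest advances.
Round 3: Harvest vs Basil — 9–8, Harvest advances.
Round 4: Harvest vs Lantern — 6–11, Lantern advances.
The agenda winner is Lantern.

Lantern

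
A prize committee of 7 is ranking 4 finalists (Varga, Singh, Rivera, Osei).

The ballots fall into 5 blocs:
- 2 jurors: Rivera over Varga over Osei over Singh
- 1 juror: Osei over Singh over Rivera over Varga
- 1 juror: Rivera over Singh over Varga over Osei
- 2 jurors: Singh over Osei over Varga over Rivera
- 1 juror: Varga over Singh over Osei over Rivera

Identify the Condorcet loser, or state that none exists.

none

Head-to-head results (7 jurors):
Varga vs Singh: 2+1 = 3 for Varga, 4 for Singh — Singh by 4–3.
Varga vs Rivera: Varga is ranked higher on 2+1 = 3 ballots, Rivera on 4. Rivera wins 4–3.
Varga vs Osei: 2+1+1 = 4 for Varga, 3 for Osei — Varga by 4–3.
Singh vs Rivera: Singh preferred on 1+2+1 = 4 ballots; Singh wins 4–3.
Singh vs Osei: Singh preferred on 1+2+1 = 4 ballots; Singh wins 4–3.
Rivera vs Osei: Rivera preferred on 2+1 = 3 ballots; Osei wins 4–3.
Every nominee wins at least one matchup (Varga beats Osei; Singh beats Varga; Rivera beats Varga; Osei beats Rivera), so there is no Condorcet loser.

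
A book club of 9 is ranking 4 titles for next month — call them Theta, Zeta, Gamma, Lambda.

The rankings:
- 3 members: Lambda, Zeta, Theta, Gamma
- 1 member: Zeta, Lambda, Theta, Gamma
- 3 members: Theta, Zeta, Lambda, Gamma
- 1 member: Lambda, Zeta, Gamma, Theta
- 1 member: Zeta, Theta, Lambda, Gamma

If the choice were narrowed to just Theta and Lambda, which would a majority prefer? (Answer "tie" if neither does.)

Ballots ranking Theta above Lambda: 3 + 1 = 4.
Ballots ranking Lambda above Theta: 9 − 4 = 5.
Lambda wins the head-to-head 5–4.

Lambda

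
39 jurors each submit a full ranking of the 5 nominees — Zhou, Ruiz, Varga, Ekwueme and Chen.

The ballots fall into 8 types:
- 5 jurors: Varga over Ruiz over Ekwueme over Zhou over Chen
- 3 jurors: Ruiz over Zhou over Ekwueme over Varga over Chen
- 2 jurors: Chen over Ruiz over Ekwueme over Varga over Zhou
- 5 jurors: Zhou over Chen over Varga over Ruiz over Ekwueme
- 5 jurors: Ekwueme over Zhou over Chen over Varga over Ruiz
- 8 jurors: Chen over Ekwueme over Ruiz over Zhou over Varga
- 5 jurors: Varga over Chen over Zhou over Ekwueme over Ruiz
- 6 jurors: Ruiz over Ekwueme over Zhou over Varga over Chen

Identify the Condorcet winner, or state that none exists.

Pairwise majorities:
Zhou vs Ruiz: Ruiz, 24–15.
Zhou–Varga: Zhou 27–12.
Zhou vs Ekwueme: Ekwueme, 26–13.
Zhou–Chen: Zhou 24–15.
Ruiz vs Varga: Varga wins 20–19.
Ruiz vs Ekwueme: Ruiz, 21–18.
Ruiz vs Chen: Chen wins 25–14.
Varga vs Ekwueme: Ekwueme, 24–15.
Varga vs Chen: Chen, 20–19.
Ekwueme–Chen: Chen 20–19.
No nominee is unbeaten: Zhou loses to Ruiz; Ruiz loses to Varga; Varga loses to Zhou; Ekwueme loses to Ruiz; Chen loses to Zhou. In particular Zhou → Varga → Ruiz → Zhou is a majority cycle — no Condorcet winner exists.

none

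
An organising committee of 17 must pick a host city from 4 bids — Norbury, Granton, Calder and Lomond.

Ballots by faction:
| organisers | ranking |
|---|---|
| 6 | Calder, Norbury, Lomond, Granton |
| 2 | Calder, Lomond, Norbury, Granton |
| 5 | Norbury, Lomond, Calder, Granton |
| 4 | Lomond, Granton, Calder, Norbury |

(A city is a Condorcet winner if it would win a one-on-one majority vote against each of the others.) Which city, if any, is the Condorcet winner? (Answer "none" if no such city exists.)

none

Pairwise majorities:
Norbury vs Granton: Norbury, 13–4.
Norbury vs Calder: Calder, 12–5.
Norbury vs Lomond: Norbury, 11–6.
Granton vs Calder: Calder wins 13–4.
Granton–Lomond: Lomond 17–0.
Calder vs Lomond: Lomond, 9–8.
Every city loses at least once (Norbury loses to Calder; Granton loses to Norbury; Calder loses to Lomond; Lomond loses to Norbury). The majority relation contains the cycle Norbury → Lomond → Calder → Norbury, so there is no Condorcet winner.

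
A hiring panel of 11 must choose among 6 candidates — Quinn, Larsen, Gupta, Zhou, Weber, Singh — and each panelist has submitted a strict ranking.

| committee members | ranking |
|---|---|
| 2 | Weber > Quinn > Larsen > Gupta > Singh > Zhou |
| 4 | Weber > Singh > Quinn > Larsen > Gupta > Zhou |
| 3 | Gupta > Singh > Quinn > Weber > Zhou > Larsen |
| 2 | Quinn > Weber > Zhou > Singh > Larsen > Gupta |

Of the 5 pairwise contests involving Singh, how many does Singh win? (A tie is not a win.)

Singh against each rival (11 committee members):
Singh vs Quinn: 7 to 4, Singh.
Singh vs Larsen: 4+3+2 = 9 for Singh, 2 for Larsen — Singh by 9–2.
Singh vs Gupta: Singh preferred on 4+2 = 6 ballots; Singh wins 6–5.
Singh vs Zhou: Singh, 9–2.
Singh vs Weber: 3 to 8, Weber.
Singh beats Quinn, Larsen, Gupta, Zhou; loses to Weber — 4 pairwise wins.

4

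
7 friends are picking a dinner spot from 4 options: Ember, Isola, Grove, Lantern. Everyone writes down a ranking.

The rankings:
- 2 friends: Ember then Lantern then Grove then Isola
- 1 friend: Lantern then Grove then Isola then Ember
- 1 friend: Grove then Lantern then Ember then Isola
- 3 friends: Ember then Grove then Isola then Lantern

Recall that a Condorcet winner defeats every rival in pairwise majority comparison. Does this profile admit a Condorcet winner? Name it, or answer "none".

Ember

Pairwise majorities:
Ember vs Isola: 2+1+3 = 6 for Ember, 1 for Isola — Ember by 6–1.
Ember vs Grove: 2+3 = 5 for Ember, 2 for Grove — Ember by 5–2.
Ember vs Lantern: 2+3 = 5 for Ember, 2 for Lantern — Ember by 5–2.
Isola vs Grove: Isola preferred on 0 ballots; Grove wins 7–0.
Isola vs Lantern: 3 for Isola, 4 for Lantern — Lantern by 4–3.
Grove vs Lantern: 1+3 = 4 for Grove, 3 for Lantern — Grove by 4–3.
Ember defeats every rival head-to-head and is the Condorcet winner.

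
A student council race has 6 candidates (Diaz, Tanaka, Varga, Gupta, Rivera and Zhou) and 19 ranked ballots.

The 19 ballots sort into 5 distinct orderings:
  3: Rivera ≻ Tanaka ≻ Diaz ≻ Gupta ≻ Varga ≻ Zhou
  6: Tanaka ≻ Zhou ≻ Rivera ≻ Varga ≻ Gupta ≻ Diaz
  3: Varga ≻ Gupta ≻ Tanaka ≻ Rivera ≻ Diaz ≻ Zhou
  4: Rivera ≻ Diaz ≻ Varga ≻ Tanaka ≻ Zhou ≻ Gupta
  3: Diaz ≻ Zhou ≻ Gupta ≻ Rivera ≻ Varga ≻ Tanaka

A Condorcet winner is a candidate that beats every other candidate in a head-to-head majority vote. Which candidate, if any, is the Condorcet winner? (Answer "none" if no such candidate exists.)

Rivera

Check each pair by majority over 19 ballots:
Diaz–Tanaka: Tanaka 12–7.
Diaz vs Varga: 10 to 9, Diaz.
Diaz vs Gupta: Diaz preferred on 3+4+3 = 10 ballots; Diaz wins 10–9.
Diaz–Rivera: Rivera 16–3.
Diaz–Zhou: Diaz 13–6.
Tanaka vs Varga: Varga, 10–9.
Tanaka vs Gupta: Tanaka is ranked higher on 3+6+4 = 13 ballots, Gupta on 6. Tanaka wins 13–6.
Tanaka vs Rivera: Tanaka is ranked higher on 6+3 = 9 ballots, Rivera on 10. Rivera wins 10–9.
Tanaka–Zhou: Tanaka 16–3.
Varga–Gupta: Varga 13–6.
Varga vs Rivera: Rivera wins 16–3.
Varga vs Zhou: 10 to 9, Varga.
Gupta vs Rivera: Rivera, 13–6.
Gupta vs Zhou: 6 to 13, Zhou.
Rivera vs Zhou: Rivera preferred on 3+3+4 = 10 ballots; Rivera wins 10–9.
Rivera beats each of Diaz, Tanaka, Varga, Gupta, Zhou — Rivera is the Condorcet winner.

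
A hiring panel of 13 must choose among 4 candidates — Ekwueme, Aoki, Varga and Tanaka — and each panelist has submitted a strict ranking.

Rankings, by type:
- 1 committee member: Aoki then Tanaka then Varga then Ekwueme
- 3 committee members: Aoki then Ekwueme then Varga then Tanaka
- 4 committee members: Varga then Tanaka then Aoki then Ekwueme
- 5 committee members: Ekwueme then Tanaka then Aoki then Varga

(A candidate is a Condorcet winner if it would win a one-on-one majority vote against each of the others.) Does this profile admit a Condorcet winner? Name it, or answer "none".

Pairwise majorities:
Ekwueme vs Aoki: Ekwueme preferred on 5 ballots; Aoki wins 8–5.
Ekwueme vs Varga: 3+5 = 8 for Ekwueme, 5 for Varga — Ekwueme by 8–5.
Ekwueme vs Tanaka: Ekwueme preferred on 3+5 = 8 ballots; Ekwueme wins 8–5.
Aoki vs Varga: 9 to 4, Aoki.
Aoki–Tanaka: Tanaka 9–4.
Varga vs Tanaka: Varga, 7–6.
Every candidate loses at least once (Ekwueme loses to Aoki; Aoki loses to Tanaka; Varga loses to Ekwueme; Tanaka loses to Ekwueme). The majority relation contains the cycle Ekwueme beats Tanaka beats Aoki beats Ekwueme, so there is no Condorcet winner.

none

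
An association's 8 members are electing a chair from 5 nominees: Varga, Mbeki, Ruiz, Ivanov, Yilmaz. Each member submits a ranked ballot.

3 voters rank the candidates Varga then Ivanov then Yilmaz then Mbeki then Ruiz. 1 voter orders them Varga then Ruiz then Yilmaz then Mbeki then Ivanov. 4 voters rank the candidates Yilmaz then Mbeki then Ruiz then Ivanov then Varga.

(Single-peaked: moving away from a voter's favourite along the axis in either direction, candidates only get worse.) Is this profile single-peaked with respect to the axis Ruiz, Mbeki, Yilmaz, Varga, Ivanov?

no

Axis positions: Ruiz=1, Mbeki=2, Yilmaz=3, Varga=4, Ivanov=5.
Ballot type 1 (peak Varga at position 4): ranking walks positions 4-5-3-2-1, expanding outward from the peak — single-peaked.
Ballot type 2: ranking walks positions 4-1-3-2-5; Ruiz is ranked above Yilmaz even though Yilmaz lies between Ruiz and the peak Varga on the axis — preferences dip and rise again. Not single-peaked.
Ballot type 3: ranking walks positions 3-2-1-5-4; Ivanov is ranked above Varga even though Varga lies between Ivanov and the peak Yilmaz on the axis — preferences dip and rise again. Not single-peaked.
Ballot type 2 violates single-peakedness, so the profile is not single-peaked on this axis.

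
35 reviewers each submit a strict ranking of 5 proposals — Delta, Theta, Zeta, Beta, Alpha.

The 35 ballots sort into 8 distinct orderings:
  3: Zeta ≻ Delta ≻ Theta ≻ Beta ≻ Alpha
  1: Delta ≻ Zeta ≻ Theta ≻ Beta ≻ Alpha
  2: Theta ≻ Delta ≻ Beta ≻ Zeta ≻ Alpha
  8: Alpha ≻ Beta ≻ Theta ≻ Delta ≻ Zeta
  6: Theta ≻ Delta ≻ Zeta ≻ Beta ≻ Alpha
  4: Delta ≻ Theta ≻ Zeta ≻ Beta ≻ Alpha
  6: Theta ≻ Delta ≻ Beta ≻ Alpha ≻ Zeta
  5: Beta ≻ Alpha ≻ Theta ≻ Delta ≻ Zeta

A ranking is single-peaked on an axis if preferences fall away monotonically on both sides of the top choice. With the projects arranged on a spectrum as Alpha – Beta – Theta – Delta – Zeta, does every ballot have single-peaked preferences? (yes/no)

Axis positions: Alpha=1, Beta=2, Theta=3, Delta=4, Zeta=5.
Bloc 1 (peak Zeta at position 5): ranking walks positions 5-4-3-2-1, expanding outward from the peak — single-peaked.
Bloc 2 (peak Delta at position 4): ranking walks positions 4-5-3-2-1, expanding outward from the peak — single-peaked.
Bloc 3 (peak Theta at position 3): ranking walks positions 3-4-2-5-1, expanding outward from the peak — single-peaked.
Bloc 4 (peak Alpha at position 1): ranking walks positions 1-2-3-4-5, expanding outward from the peak — single-peaked.
Bloc 5 (peak Theta at position 3): ranking walks positions 3-4-5-2-1, expanding outward from the peak — single-peaked.
Bloc 6 (peak Delta at position 4): ranking walks positions 4-3-5-2-1, expanding outward from the peak — single-peaked.
Bloc 7 (peak Theta at position 3): ranking walks positions 3-4-2-1-5, expanding outward from the peak — single-peaked.
Bloc 8 (peak Beta at position 2): ranking walks positions 2-1-3-4-5, expanding outward from the peak — single-peaked.
Every ranking is single-peaked on this axis.

yes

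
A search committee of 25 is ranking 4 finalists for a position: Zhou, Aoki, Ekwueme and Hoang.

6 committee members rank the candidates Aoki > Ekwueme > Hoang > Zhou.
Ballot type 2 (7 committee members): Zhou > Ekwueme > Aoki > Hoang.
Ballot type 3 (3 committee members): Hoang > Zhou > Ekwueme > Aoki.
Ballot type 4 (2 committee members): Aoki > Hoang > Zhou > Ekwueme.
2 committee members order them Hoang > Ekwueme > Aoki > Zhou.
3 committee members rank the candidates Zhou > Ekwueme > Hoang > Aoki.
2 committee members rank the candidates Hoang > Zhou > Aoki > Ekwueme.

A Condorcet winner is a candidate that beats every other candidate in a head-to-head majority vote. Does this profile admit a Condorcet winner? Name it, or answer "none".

Pairwise majorities:
Zhou vs Aoki: Zhou preferred on 7+3+3+2 = 15 ballots; Zhou wins 15–10.
Zhou vs Ekwueme: Zhou is ranked higher on 7+3+2+3+2 = 17 ballots, Ekwueme on 8. Zhou wins 17–8.
Zhou vs Hoang: Zhou is ranked higher on 7+3 = 10 ballots, Hoang on 15. Hoang wins 15–10.
Aoki vs Ekwueme: 6+2+2 = 10 for Aoki, 15 for Ekwueme — Ekwueme by 15–10.
Aoki vs Hoang: Aoki is ranked higher on 6+7+2 = 15 ballots, Hoang on 10. Aoki wins 15–10.
Ekwueme vs Hoang: 6+7+3 = 16 for Ekwueme, 9 for Hoang — Ekwueme by 16–9.
Each candidate drops at least one matchup (Zhou loses to Hoang; Aoki loses to Zhou; Ekwueme loses to Zhou; Hoang loses to Aoki); the cycle Zhou → Aoki → Hoang → Zhou rules out a Condorcet winner.

none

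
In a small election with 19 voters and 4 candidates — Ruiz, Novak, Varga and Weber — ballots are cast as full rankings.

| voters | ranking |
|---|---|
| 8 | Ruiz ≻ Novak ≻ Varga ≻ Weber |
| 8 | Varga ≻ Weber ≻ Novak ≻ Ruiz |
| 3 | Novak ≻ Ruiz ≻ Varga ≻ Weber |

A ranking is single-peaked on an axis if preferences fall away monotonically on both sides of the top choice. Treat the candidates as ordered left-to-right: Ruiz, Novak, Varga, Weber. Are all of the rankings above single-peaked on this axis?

Axis positions: Ruiz=1, Novak=2, Varga=3, Weber=4.
Ballot type 1 (peak Ruiz at position 1): ranking walks positions 1-2-3-4, expanding outward from the peak — single-peaked.
Ballot type 2 (peak Varga at position 3): ranking walks positions 3-4-2-1, expanding outward from the peak — single-peaked.
Ballot type 3 (peak Novak at position 2): ranking walks positions 2-1-3-4, expanding outward from the peak — single-peaked.
Every ranking is single-peaked on this axis.

yes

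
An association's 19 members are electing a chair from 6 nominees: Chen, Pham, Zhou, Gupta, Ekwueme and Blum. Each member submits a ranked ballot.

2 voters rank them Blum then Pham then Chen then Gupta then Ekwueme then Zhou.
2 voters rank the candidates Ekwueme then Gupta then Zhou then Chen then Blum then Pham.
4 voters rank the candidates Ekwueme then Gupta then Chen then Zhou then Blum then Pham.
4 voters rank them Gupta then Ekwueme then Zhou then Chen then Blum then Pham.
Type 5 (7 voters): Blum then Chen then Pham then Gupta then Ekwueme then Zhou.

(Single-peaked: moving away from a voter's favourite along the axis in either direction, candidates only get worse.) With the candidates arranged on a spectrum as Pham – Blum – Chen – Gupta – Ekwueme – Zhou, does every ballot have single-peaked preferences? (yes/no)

Axis positions: Pham=1, Blum=2, Chen=3, Gupta=4, Ekwueme=5, Zhou=6.
Type 1 (peak Blum at position 2): ranking walks positions 2-1-3-4-5-6, expanding outward from the peak — single-peaked.
Type 2 (peak Ekwueme at position 5): ranking walks positions 5-4-6-3-2-1, expanding outward from the peak — single-peaked.
Type 3 (peak Ekwueme at position 5): ranking walks positions 5-4-3-6-2-1, expanding outward from the peak — single-peaked.
Type 4 (peak Gupta at position 4): ranking walks positions 4-5-6-3-2-1, expanding outward from the peak — single-peaked.
Type 5 (peak Blum at position 2): ranking walks positions 2-3-1-4-5-6, expanding outward from the peak — single-peaked.
Every ranking is single-peaked on this axis.

yes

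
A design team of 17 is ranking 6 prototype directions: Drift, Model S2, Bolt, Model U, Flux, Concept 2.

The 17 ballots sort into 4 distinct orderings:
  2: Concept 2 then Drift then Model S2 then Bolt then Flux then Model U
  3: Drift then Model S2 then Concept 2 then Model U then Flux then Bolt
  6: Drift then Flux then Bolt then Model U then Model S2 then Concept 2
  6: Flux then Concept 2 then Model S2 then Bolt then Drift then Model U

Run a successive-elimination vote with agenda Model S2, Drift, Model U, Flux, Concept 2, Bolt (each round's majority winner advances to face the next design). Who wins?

Drift

Round 1: Model S2 vs Drift — 6–11, Drift advances.
Round 2: Drift vs Model U — 17–0, Drift advances.
Round 3: Drift vs Flux — 11–6, Drift advances.
Round 4: Drift vs Concept 2 — 9–8, Drift advances.
Round 5: Drift vs Bolt — 11–6, Drift advances.
The agenda winner is Drift.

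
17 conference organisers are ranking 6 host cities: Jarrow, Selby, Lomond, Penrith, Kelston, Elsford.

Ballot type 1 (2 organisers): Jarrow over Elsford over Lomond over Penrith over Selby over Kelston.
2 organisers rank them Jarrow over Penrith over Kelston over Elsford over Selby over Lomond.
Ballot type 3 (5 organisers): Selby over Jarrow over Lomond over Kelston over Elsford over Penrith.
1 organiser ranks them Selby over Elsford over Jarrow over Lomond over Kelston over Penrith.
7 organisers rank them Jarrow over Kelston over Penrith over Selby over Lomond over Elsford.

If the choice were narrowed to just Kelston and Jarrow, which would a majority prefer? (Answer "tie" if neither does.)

No ballot ranks Kelston above Jarrow: 0.
Ballots ranking Jarrow above Kelston: 17 − 0 = 17.
Jarrow wins the head-to-head 17–0.

Jarrow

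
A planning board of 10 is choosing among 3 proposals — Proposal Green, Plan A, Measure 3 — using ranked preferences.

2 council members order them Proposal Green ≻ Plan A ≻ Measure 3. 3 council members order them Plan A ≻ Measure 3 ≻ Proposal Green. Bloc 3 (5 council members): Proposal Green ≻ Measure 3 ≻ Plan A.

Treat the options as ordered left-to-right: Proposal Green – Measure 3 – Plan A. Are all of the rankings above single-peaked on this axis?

no

Axis positions: Proposal Green=1, Measure 3=2, Plan A=3.
Bloc 1: ranking walks positions 1-3-2; Plan A is ranked above Measure 3 even though Measure 3 lies between Plan A and the peak Proposal Green on the axis — preferences dip and rise again. Not single-peaked.
Bloc 2 (peak Plan A at position 3): ranking walks positions 3-2-1, expanding outward from the peak — single-peaked.
Bloc 3 (peak Proposal Green at position 1): ranking walks positions 1-2-3, expanding outward from the peak — single-peaked.
Bloc 1 violates single-peakedness, so the profile is not single-peaked on this axis.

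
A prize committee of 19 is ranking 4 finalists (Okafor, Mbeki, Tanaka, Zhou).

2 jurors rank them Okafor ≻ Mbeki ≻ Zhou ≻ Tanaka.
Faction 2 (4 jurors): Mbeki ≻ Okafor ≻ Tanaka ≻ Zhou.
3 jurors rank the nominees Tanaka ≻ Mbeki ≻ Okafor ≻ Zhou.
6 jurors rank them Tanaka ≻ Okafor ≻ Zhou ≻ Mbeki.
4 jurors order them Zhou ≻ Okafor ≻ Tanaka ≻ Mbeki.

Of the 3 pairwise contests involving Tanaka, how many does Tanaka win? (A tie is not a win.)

2

Tanaka against each rival (19 jurors):
Tanaka vs Okafor: Okafor, 10–9.
Tanaka–Mbeki: Tanaka 13–6.
Tanaka vs Zhou: 13 to 6, Tanaka.
Tanaka beats Mbeki, Zhou; loses to Okafor — 2 pairwise wins.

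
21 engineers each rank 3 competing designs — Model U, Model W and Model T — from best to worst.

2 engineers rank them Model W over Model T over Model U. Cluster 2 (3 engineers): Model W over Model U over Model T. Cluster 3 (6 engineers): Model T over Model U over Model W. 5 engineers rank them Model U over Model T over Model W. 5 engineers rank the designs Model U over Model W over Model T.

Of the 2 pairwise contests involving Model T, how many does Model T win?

1

Model T against each rival (21 engineers):
Model T vs Model U: 2+6 = 8 for Model T, 13 for Model U — Model U by 13–8.
Model T vs Model W: Model T is ranked higher on 6+5 = 11 ballots, Model W on 10. Model T wins 11–10.
Model T beats Model W; loses to Model U — 1 pairwise win.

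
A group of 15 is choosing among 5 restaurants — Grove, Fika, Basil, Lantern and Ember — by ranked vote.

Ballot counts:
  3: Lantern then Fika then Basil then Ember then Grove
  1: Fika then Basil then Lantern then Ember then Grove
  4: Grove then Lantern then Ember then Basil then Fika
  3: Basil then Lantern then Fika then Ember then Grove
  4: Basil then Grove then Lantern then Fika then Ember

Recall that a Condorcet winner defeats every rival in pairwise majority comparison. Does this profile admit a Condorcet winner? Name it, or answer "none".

Pairwise majorities:
Grove vs Fika: Grove, 8–7.
Grove vs Basil: Basil, 11–4.
Grove–Lantern: Grove 8–7.
Grove–Ember: Grove 8–7.
Fika vs Basil: Basil, 11–4.
Fika–Lantern: Lantern 14–1.
Fika vs Ember: Fika, 11–4.
Basil–Lantern: Basil 8–7.
Basil vs Ember: Basil, 11–4.
Lantern vs Ember: Lantern wins 15–0.
Basil defeats every rival head-to-head and is the Condorcet winner.

Basil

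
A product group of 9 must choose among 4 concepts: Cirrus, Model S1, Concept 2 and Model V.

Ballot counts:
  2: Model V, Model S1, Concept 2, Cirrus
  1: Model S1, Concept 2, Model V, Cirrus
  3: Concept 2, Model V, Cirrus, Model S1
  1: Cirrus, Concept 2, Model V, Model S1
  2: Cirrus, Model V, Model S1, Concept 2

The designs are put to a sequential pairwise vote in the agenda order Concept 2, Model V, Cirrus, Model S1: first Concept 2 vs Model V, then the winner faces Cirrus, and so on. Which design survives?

Round 1: Concept 2 vs Model V — 5–4, Concept 2 advances.
Round 2: Concept 2 vs Cirrus — 6–3, Concept 2 advances.
Round 3: Concept 2 vs Model S1 — 4–5, Model S1 advances.
The agenda winner is Model S1.

Model S1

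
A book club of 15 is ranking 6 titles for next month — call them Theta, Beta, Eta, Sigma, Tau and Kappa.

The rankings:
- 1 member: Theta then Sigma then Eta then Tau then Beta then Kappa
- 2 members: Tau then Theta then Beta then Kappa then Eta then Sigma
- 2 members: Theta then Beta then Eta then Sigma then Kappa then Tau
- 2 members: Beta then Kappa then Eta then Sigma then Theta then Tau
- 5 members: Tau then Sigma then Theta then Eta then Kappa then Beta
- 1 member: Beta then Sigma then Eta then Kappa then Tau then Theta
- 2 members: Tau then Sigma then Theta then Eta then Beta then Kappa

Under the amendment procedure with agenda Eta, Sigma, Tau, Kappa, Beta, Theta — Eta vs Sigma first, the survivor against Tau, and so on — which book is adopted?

Tau

Round 1: Eta vs Sigma — 6–9, Sigma advances.
Round 2: Sigma vs Tau — 6–9, Tau advances.
Round 3: Tau vs Kappa — 10–5, Tau advances.
Round 4: Tau vs Beta — 10–5, Tau advances.
Round 5: Tau vs Theta — 10–5, Tau advances.
The agenda winner is Tau.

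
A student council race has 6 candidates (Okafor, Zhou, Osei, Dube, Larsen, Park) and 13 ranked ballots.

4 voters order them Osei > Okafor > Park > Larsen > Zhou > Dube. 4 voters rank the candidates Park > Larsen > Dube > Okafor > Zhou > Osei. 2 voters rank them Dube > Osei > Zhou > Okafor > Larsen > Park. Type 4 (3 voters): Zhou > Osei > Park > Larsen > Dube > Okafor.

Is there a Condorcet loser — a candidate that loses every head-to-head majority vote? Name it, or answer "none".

Head-to-head results (13 voters):
Okafor vs Zhou: Okafor preferred on 4+4 = 8 ballots; Okafor wins 8–5.
Okafor vs Osei: Okafor preferred on 4 ballots; Osei wins 9–4.
Okafor–Dube: Dube 9–4.
Okafor vs Larsen: Larsen, 7–6.
Okafor vs Park: Okafor preferred on 4+2 = 6 ballots; Park wins 7–6.
Zhou vs Osei: Zhou, 7–6.
Zhou–Dube: Zhou 7–6.
Zhou vs Larsen: 5 to 8, Larsen.
Zhou vs Park: Park wins 8–5.
Osei–Dube: Osei 7–6.
Osei vs Larsen: 9 to 4, Osei.
Osei vs Park: 4+2+3 = 9 for Osei, 4 for Park — Osei by 9–4.
Dube–Larsen: Larsen 11–2.
Dube–Park: Park 11–2.
Larsen–Park: Park 11–2.
No candidate is winless: Okafor beats Zhou; Zhou beats Osei; Osei beats Okafor; Dube beats Okafor; Larsen beats Okafor; Park beats Okafor. There is no Condorcet loser.

none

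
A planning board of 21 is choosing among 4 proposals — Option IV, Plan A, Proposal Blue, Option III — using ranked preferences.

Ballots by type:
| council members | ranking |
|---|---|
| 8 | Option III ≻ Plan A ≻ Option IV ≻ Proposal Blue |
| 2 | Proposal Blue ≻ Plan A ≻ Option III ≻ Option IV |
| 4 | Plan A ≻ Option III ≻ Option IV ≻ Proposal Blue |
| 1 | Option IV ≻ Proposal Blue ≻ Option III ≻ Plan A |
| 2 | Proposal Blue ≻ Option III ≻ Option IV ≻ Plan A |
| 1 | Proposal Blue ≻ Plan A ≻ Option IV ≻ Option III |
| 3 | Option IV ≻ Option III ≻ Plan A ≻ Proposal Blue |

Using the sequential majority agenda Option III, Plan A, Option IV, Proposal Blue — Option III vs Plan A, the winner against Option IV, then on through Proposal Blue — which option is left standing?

Option III

Round 1: Option III vs Plan A — 14–7, Option III advances.
Round 2: Option III vs Option IV — 16–5, Option III advances.
Round 3: Option III vs Proposal Blue — 15–6, Option III advances.
The agenda winner is Option III.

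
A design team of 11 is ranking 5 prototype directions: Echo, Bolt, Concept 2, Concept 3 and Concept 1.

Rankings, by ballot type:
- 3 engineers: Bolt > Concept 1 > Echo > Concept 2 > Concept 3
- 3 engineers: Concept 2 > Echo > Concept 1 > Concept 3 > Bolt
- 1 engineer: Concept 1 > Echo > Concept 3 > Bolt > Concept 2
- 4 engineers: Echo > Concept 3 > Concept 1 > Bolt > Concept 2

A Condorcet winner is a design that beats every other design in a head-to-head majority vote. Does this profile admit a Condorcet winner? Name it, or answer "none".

Echo

Head-to-head results (11 engineers):
Echo vs Bolt: 3+1+4 = 8 for Echo, 3 for Bolt — Echo by 8–3.
Echo vs Concept 2: 3+1+4 = 8 for Echo, 3 for Concept 2 — Echo by 8–3.
Echo vs Concept 3: Echo preferred on 3+3+1+4 = 11 ballots; Echo wins 11–0.
Echo vs Concept 1: Echo preferred on 3+4 = 7 ballots; Echo wins 7–4.
Bolt vs Concept 2: 3+1+4 = 8 for Bolt, 3 for Concept 2 — Bolt by 8–3.
Bolt vs Concept 3: Bolt preferred on 3 ballots; Concept 3 wins 8–3.
Bolt vs Concept 1: 3 for Bolt, 8 for Concept 1 — Concept 1 by 8–3.
Concept 2 vs Concept 3: 6 to 5, Concept 2.
Concept 2 vs Concept 1: 3 to 8, Concept 1.
Concept 3 vs Concept 1: Concept 3 preferred on 4 ballots; Concept 1 wins 7–4.
Echo beats each of Bolt, Concept 2, Concept 3, Concept 1 — Echo is the Condorcet winner.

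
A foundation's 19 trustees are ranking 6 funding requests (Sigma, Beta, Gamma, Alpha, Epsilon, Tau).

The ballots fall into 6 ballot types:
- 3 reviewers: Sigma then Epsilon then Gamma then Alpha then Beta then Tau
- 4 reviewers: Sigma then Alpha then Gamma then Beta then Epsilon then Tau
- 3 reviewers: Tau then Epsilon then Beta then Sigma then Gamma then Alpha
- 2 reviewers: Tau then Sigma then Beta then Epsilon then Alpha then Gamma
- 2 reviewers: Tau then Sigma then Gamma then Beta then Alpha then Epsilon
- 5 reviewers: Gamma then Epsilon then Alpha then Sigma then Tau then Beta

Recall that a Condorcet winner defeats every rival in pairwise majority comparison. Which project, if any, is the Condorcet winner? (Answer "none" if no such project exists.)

Sigma

Pairwise majorities:
Sigma–Beta: Sigma 16–3.
Sigma vs Gamma: Sigma wins 14–5.
Sigma vs Alpha: Sigma, 14–5.
Sigma–Epsilon: Sigma 11–8.
Sigma–Tau: Sigma 12–7.
Beta vs Gamma: Gamma wins 14–5.
Beta vs Alpha: Alpha, 12–7.
Beta vs Epsilon: Epsilon, 11–8.
Beta vs Tau: Tau wins 12–7.
Gamma vs Alpha: Gamma, 13–6.
Gamma vs Epsilon: Gamma wins 11–8.
Gamma vs Tau: Gamma wins 12–7.
Alpha vs Epsilon: Epsilon, 13–6.
Alpha vs Tau: Alpha, 12–7.
Epsilon vs Tau: Epsilon wins 12–7.
Sigma wins every pairwise contest, so Sigma is the Condorcet winner.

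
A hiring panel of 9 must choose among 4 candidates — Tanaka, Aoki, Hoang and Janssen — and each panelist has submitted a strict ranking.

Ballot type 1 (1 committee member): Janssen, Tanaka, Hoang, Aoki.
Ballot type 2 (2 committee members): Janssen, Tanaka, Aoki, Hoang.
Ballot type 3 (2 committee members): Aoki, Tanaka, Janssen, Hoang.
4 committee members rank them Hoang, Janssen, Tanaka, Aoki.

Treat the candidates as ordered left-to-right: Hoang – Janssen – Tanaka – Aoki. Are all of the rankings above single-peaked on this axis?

Axis positions: Hoang=1, Janssen=2, Tanaka=3, Aoki=4.
Ballot type 1 (peak Janssen at position 2): ranking walks positions 2-3-1-4, expanding outward from the peak — single-peaked.
Ballot type 2 (peak Janssen at position 2): ranking walks positions 2-3-4-1, expanding outward from the peak — single-peaked.
Ballot type 3 (peak Aoki at position 4): ranking walks positions 4-3-2-1, expanding outward from the peak — single-peaked.
Ballot type 4 (peak Hoang at position 1): ranking walks positions 1-2-3-4, expanding outward from the peak — single-peaked.
Every ranking is single-peaked on this axis.

yes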